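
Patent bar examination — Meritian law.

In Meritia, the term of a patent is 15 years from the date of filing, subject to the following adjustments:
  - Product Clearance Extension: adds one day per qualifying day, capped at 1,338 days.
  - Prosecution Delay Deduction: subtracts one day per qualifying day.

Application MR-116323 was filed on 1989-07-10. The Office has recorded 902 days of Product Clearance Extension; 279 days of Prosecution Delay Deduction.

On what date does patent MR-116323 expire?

2006-03-25

Base term: filing date + 15 years → 10 July 2004.
Product Clearance Extension: 902 days (within the 1338-day cap) → +902 days → 29 December 2006.
Prosecution Delay Deduction: −279 days → 25 March 2006.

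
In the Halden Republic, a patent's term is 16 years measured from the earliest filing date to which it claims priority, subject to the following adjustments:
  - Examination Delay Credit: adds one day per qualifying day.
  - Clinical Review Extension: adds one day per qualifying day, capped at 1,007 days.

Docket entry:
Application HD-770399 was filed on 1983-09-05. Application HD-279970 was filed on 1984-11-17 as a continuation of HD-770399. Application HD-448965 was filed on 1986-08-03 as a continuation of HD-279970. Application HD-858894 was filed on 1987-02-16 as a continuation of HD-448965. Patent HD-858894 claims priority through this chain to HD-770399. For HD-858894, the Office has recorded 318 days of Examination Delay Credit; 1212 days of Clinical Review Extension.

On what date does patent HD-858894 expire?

Earliest priority filing: 5 September 1983.
Base term: 5 September 1983 + 16 years → 5 September 1999.
Examination Delay Credit: +318 days → 19 July 2000.
Clinical Review Extension: 1212 days claimed exceeds the 1007-day cap, so +1007 days → 22 April 2003.

April 22, 2003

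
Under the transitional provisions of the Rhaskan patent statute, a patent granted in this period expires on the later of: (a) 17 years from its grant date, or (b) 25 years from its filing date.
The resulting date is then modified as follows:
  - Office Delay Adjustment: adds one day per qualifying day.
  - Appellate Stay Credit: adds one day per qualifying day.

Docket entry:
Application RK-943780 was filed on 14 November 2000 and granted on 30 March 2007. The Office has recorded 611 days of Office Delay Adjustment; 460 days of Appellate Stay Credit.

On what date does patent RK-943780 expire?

(a) grant + 17 years → 30 March 2024.
(b) filing + 25 years → 14 November 2025.
Later of the two: 14 November 2025.
Office Delay Adjustment: +611 days → 18 July 2027.
Appellate Stay Credit: +460 days → 20 October 2028.

October 20, 2028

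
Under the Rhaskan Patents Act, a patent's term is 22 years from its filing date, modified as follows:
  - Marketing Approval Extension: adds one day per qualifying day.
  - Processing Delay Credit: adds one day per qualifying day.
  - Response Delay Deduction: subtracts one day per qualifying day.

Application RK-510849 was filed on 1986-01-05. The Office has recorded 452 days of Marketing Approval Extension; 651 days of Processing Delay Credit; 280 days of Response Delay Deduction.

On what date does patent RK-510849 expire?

2010-04-07

Base term: filing date + 22 years → 5 January 2008.
Marketing Approval Extension: +452 days → 1 April 2009.
Processing Delay Credit: +651 days → 12 January 2011.
Response Delay Deduction: −280 days → 7 April 2010.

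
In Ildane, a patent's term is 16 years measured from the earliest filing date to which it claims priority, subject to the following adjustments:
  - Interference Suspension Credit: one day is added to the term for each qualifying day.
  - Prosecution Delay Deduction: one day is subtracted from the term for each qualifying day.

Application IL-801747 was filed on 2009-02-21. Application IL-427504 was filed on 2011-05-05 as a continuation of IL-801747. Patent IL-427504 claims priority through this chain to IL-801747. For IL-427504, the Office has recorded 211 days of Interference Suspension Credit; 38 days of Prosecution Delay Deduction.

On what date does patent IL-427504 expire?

August 13, 2025

Earliest priority filing: 21 February 2009.
Base term: 21 February 2009 + 16 years → 21 February 2025.
Interference Suspension Credit: +211 days → 20 September 2025.
Prosecution Delay Deduction: −38 days → 13 August 2025.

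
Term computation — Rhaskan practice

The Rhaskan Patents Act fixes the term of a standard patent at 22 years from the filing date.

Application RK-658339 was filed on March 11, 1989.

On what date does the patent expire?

Filing date + 22 years → 11 March 2011.

March 11, 2011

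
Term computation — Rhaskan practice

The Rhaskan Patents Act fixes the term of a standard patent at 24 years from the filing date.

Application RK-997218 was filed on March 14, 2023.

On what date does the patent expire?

March 14, 2047

Filing date + 24 years → 14 March 2047.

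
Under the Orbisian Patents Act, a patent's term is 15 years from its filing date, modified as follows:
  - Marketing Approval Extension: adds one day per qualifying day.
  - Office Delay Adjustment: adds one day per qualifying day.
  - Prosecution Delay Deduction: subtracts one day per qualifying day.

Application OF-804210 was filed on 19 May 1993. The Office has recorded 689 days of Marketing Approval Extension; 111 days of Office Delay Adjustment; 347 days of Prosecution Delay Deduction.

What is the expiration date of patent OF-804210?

August 15, 2009

Base term: filing date + 15 years → 19 May 2008.
Marketing Approval Extension: +689 days → 8 April 2010.
Office Delay Adjustment: +111 days → 28 July 2010.
Prosecution Delay Deduction: −347 days → 15 August 2009.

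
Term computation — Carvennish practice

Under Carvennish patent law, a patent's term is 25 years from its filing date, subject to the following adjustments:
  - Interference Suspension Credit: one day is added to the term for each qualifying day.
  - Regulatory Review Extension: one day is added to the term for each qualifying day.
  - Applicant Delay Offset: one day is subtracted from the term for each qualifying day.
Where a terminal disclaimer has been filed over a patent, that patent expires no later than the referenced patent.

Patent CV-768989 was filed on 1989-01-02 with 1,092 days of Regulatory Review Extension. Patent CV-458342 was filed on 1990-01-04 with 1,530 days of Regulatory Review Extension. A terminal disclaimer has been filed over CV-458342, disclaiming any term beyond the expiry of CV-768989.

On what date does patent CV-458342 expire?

December 29, 2016

Natural term of CV-458342:
  Base: filing + 25 years → 4 January 2015.
  Regulatory Review Extension: +1530 days → 14 March 2019.
Expiry of referenced patent CV-768989:
  Base: filing + 25 years → 2 January 2014.
  Regulatory Review Extension: +1092 days → 29 December 2016.
Terminal disclaimer: CV-458342 expires on the earlier of 14 March 2019 and 29 December 2016.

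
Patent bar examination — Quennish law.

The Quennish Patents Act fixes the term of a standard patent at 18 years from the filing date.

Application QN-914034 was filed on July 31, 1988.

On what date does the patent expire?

July 31, 2006

Filing date + 18 years → 31 July 2006.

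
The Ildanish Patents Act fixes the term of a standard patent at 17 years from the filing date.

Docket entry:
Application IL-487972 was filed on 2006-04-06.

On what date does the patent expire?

2023-04-06

Filing date + 17 years → 6 April 2023.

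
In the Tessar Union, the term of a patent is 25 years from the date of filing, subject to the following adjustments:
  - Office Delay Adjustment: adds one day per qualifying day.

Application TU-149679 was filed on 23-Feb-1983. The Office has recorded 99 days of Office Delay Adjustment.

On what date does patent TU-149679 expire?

Base term: filing date + 25 years → 23 February 2008.
Office Delay Adjustment: +99 days → 1 June 2008.

2008-06-01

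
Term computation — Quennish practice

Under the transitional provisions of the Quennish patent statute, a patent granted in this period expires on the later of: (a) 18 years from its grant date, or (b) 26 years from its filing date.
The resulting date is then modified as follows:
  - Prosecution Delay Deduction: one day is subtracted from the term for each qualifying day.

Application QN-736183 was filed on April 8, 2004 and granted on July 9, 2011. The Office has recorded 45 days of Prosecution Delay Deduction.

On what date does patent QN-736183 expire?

(a) grant + 18 years → 9 July 2029.
(b) filing + 26 years → 8 April 2030.
Later of the two: 8 April 2030.
Prosecution Delay Deduction: −45 days → 22 February 2030.

2030-02-22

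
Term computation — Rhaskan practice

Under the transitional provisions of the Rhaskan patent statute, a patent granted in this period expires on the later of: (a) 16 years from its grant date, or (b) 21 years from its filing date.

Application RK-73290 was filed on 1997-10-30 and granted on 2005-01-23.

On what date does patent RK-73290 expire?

2021-01-23

(a) grant + 16 years → 23 January 2021.
(b) filing + 21 years → 30 October 2018.
Later of the two: 23 January 2021.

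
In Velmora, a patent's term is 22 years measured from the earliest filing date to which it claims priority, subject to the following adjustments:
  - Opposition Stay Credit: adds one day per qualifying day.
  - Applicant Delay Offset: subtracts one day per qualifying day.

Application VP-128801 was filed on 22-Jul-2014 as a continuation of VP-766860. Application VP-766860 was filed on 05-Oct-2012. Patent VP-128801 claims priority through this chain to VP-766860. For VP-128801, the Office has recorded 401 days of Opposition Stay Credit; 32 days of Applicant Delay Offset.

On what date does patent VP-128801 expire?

Earliest priority filing: 5 October 2012.
Base term: 5 October 2012 + 22 years → 5 October 2034.
Opposition Stay Credit: +401 days → 10 November 2035.
Applicant Delay Offset: −32 days → 9 October 2035.

2035-10-09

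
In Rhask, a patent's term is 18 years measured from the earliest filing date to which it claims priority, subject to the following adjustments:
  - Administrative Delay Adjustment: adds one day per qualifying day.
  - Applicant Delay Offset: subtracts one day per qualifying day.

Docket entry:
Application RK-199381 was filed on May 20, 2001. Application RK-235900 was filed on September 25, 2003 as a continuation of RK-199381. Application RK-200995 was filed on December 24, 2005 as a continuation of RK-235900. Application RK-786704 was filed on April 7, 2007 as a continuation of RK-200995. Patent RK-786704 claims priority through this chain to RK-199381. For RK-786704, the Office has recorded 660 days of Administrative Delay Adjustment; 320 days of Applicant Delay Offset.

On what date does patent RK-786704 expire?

April 24, 2020

Earliest priority filing: 20 May 2001.
Base term: 20 May 2001 + 18 years → 20 May 2019.
Administrative Delay Adjustment: +660 days → 10 March 2021.
Applicant Delay Offset: −320 days → 24 April 2020.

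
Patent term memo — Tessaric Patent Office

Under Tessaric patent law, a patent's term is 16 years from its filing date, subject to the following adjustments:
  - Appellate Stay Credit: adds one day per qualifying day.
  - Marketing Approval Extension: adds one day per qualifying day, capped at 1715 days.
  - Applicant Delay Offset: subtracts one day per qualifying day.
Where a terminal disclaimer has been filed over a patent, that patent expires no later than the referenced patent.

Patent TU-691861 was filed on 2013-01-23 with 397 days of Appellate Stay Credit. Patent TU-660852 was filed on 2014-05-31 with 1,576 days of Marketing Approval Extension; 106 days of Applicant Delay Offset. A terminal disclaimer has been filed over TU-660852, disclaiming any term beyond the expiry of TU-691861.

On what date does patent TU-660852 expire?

February 24, 2030

Natural term of TU-660852:
  Base: filing + 16 years → 31 May 2030.
  Marketing Approval Extension: 1576 days (within the 1715-day cap) → +1576 days → 23 September 2034.
  Applicant Delay Offset: −106 days → 9 June 2034.
Expiry of referenced patent TU-691861:
  Base: filing + 16 years → 23 January 2029.
  Appellate Stay Credit: +397 days → 24 February 2030.
Terminal disclaimer: TU-660852 expires on the earlier of 9 June 2034 and 24 February 2030.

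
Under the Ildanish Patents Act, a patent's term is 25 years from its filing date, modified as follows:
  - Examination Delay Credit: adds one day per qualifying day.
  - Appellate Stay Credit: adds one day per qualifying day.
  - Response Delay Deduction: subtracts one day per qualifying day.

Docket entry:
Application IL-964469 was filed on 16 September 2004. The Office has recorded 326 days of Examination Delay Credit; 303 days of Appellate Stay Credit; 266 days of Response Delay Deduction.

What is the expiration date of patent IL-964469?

2030-09-14

Base term: filing date + 25 years → 16 September 2029.
Examination Delay Credit: +326 days → 8 August 2030.
Appellate Stay Credit: +303 days → 7 June 2031.
Response Delay Deduction: −266 days → 14 September 2030.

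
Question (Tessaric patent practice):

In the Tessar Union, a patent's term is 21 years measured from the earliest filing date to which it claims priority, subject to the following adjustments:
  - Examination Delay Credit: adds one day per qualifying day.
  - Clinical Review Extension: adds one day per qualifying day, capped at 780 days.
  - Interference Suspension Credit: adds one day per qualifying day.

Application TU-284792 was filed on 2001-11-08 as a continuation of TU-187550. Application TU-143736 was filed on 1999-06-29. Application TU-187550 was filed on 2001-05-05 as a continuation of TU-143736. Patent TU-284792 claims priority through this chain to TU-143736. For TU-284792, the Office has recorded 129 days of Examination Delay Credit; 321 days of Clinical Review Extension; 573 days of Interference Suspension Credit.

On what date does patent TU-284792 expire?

April 18, 2023

Earliest priority filing: 29 June 1999.
Base term: 29 June 1999 + 21 years → 29 June 2020.
Examination Delay Credit: +129 days → 5 November 2020.
Clinical Review Extension: 321 days (within the 780-day cap) → +321 days → 22 September 2021.
Interference Suspension Credit: +573 days → 18 April 2023.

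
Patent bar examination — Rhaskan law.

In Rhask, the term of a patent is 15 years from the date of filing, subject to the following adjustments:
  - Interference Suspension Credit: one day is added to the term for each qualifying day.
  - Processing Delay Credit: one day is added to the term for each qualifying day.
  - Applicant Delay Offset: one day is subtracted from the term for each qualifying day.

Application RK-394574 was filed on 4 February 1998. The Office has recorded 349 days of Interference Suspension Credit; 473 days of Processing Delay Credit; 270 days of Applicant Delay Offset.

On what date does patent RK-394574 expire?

Base term: filing date + 15 years → 4 February 2013.
Interference Suspension Credit: +349 days → 19 January 2014.
Processing Delay Credit: +473 days → 7 May 2015.
Applicant Delay Offset: −270 days → 10 August 2014.

2014-08-10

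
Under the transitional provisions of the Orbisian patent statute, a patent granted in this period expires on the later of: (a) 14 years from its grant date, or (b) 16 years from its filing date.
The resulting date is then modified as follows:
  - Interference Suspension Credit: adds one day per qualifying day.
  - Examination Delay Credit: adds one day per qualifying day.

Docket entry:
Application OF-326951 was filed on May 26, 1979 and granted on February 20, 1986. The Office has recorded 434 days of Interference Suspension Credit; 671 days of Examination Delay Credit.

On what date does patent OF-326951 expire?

2003-03-01

(a) grant + 14 years → 20 February 2000.
(b) filing + 16 years → 26 May 1995.
Later of the two: 20 February 2000.
Interference Suspension Credit: +434 days → 29 April 2001.
Examination Delay Credit: +671 days → 1 March 2003.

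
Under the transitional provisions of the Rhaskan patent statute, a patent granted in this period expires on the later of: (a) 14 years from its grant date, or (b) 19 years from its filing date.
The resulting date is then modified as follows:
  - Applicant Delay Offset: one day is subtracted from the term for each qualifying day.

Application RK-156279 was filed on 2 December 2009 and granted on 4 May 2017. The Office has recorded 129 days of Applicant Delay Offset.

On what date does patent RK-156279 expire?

December 26, 2030

(a) grant + 14 years → 4 May 2031.
(b) filing + 19 years → 2 December 2028.
Later of the two: 4 May 2031.
Applicant Delay Offset: −129 days → 26 December 2030.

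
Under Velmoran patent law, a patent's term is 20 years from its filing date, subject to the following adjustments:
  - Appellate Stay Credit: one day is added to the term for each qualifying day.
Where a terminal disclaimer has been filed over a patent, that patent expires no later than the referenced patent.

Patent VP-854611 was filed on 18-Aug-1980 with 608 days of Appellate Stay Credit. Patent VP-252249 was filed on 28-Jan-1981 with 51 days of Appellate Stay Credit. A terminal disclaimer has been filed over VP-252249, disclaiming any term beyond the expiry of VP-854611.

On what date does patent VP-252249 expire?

March 20, 2001

Natural term of VP-252249:
  Base: filing + 20 years → 28 January 2001.
  Appellate Stay Credit: +51 days → 20 March 2001.
Expiry of referenced patent VP-854611:
  Base: filing + 20 years → 18 August 2000.
  Appellate Stay Credit: +608 days → 18 April 2002.
Terminal disclaimer: VP-252249 expires on the earlier of 20 March 2001 and 18 April 2002.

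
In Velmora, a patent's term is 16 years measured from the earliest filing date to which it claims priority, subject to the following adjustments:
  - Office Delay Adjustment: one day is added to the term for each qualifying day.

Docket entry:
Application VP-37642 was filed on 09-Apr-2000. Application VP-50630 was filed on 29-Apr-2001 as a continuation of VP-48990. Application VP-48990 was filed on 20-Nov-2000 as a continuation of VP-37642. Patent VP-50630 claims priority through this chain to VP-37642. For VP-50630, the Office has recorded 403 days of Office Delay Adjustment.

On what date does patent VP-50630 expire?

Earliest priority filing: 9 April 2000.
Base term: 9 April 2000 + 16 years → 9 April 2016.
Office Delay Adjustment: +403 days → 17 May 2017.

May 17, 2017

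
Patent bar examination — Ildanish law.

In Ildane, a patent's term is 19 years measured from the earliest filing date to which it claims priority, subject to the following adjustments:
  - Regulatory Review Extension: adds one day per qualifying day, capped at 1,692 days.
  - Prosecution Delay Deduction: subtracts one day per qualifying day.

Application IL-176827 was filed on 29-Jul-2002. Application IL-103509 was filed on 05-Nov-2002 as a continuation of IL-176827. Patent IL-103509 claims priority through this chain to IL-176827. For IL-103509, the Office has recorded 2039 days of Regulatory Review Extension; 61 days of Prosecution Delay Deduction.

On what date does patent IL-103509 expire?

Earliest priority filing: 29 July 2002.
Base term: 29 July 2002 + 19 years → 29 July 2021.
Regulatory Review Extension: 2039 days claimed exceeds the 1692-day cap, so +1692 days → 17 March 2026.
Prosecution Delay Deduction: −61 days → 15 January 2026.

2026-01-15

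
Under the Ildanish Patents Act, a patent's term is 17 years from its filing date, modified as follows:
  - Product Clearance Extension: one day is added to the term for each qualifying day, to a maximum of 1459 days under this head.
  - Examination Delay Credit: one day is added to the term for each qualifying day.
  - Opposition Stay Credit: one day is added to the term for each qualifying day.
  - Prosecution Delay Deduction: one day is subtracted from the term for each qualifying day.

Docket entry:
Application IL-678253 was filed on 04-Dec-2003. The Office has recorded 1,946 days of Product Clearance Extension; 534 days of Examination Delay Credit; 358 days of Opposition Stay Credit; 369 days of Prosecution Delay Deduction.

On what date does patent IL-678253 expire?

May 9, 2026

Base term: filing date + 17 years → 4 December 2020.
Product Clearance Extension: 1946 days claimed exceeds the 1459-day cap, so +1459 days → 2 December 2024.
Examination Delay Credit: +534 days → 20 May 2026.
Opposition Stay Credit: +358 days → 13 May 2027.
Prosecution Delay Deduction: −369 days → 9 May 2026.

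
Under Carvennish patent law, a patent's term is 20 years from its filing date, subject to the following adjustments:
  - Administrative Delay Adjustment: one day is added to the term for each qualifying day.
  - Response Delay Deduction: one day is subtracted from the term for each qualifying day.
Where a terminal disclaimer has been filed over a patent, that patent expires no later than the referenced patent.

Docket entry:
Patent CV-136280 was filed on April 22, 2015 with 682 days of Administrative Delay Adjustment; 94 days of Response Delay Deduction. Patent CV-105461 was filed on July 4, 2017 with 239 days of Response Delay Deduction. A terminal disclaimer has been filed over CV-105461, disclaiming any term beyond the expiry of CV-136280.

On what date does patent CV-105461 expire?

Natural term of CV-105461:
  Base: filing + 20 years → 4 July 2037.
  Response Delay Deduction: −239 days → 7 November 2036.
Expiry of referenced patent CV-136280:
  Base: filing + 20 years → 22 April 2035.
  Administrative Delay Adjustment: +682 days → 4 March 2037.
  Response Delay Deduction: −94 days → 30 November 2036.
Terminal disclaimer: CV-105461 expires on the earlier of 7 November 2036 and 30 November 2036.

2036-11-07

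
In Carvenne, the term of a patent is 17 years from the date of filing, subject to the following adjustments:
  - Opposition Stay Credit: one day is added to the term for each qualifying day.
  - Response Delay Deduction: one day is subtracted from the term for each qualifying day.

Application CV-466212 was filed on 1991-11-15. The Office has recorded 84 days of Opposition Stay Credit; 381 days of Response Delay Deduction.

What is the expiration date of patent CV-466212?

Base term: filing date + 17 years → 15 November 2008.
Opposition Stay Credit: +84 days → 7 February 2009.
Response Delay Deduction: −381 days → 23 January 2008.

January 23, 2008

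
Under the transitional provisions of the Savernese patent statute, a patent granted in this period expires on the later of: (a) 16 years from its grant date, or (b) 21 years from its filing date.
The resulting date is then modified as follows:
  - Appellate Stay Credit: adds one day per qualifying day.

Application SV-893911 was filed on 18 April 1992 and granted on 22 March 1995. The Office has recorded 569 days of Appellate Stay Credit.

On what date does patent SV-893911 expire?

(a) grant + 16 years → 22 March 2011.
(b) filing + 21 years → 18 April 2013.
Later of the two: 18 April 2013.
Appellate Stay Credit: +569 days → 8 November 2014.

November 8, 2014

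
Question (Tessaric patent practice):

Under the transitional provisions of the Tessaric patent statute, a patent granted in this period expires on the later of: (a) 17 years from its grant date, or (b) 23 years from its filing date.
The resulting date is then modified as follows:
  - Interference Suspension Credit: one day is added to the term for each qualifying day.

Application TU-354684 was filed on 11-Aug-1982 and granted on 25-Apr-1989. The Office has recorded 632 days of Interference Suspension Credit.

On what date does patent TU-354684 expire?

(a) grant + 17 years → 25 April 2006.
(b) filing + 23 years → 11 August 2005.
Later of the two: 25 April 2006.
Interference Suspension Credit: +632 days → 17 January 2008.

2008-01-17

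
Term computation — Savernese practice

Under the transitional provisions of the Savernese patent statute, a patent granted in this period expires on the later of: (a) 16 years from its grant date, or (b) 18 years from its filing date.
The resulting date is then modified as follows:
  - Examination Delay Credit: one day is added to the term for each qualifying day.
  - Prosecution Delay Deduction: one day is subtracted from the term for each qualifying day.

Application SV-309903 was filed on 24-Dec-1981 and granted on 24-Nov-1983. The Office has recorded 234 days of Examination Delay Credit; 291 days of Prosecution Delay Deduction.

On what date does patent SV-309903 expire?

October 28, 1999

(a) grant + 16 years → 24 November 1999.
(b) filing + 18 years → 24 December 1999.
Later of the two: 24 December 1999.
Examination Delay Credit: +234 days → 14 August 2000.
Prosecution Delay Deduction: −291 days → 28 October 1999.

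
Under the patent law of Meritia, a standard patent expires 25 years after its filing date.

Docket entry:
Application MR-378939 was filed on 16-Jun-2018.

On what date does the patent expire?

2043-06-16

Filing date + 25 years → 16 June 2043.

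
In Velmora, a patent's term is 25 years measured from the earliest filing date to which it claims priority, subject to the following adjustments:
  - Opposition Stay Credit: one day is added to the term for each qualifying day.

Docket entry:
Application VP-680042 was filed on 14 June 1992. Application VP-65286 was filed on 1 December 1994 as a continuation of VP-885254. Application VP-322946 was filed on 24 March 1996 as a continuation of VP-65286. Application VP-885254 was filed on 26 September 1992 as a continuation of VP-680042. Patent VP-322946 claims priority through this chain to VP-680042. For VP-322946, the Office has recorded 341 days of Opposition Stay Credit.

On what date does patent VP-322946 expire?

2018-05-21

Earliest priority filing: 14 June 1992.
Base term: 14 June 1992 + 25 years → 14 June 2017.
Opposition Stay Credit: +341 days → 21 May 2018.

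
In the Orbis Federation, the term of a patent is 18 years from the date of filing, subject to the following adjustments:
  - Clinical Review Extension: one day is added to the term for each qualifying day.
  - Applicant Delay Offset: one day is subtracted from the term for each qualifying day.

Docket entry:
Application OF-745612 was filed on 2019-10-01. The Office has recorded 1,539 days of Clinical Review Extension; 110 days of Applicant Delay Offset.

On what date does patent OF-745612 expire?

Base term: filing date + 18 years → 1 October 2037.
Clinical Review Extension: +1539 days → 18 December 2041.
Applicant Delay Offset: −110 days → 30 August 2041.

2041-08-30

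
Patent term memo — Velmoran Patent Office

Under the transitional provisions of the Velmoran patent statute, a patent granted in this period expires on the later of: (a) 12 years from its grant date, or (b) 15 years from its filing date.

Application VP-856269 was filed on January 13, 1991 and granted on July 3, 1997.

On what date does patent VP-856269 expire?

July 3, 2009

(a) grant + 12 years → 3 July 2009.
(b) filing + 15 years → 13 January 2006.
Later of the two: 3 July 2009.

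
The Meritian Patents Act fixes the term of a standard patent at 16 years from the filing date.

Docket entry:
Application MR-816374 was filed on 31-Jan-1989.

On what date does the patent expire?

Filing date + 16 years → 31 January 2005.

January 31, 2005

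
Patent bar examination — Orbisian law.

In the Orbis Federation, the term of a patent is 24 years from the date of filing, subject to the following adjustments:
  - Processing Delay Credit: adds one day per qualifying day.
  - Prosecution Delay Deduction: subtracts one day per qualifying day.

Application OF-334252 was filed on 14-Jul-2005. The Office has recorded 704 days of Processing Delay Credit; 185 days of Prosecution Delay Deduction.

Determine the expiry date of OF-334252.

Base term: filing date + 24 years → 14 July 2029.
Processing Delay Credit: +704 days → 18 June 2031.
Prosecution Delay Deduction: −185 days → 15 December 2030.

December 15, 2030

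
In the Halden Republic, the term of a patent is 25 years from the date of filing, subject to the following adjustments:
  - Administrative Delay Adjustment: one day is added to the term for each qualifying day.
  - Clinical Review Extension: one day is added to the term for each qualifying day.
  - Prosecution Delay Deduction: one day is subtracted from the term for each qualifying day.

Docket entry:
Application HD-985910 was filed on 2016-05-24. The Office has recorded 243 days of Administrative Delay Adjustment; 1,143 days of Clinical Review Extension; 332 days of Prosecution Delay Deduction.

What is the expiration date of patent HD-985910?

Base term: filing date + 25 years → 24 May 2041.
Administrative Delay Adjustment: +243 days → 22 January 2042.
Clinical Review Extension: +1143 days → 10 March 2045.
Prosecution Delay Deduction: −332 days → 12 April 2044.

2044-04-12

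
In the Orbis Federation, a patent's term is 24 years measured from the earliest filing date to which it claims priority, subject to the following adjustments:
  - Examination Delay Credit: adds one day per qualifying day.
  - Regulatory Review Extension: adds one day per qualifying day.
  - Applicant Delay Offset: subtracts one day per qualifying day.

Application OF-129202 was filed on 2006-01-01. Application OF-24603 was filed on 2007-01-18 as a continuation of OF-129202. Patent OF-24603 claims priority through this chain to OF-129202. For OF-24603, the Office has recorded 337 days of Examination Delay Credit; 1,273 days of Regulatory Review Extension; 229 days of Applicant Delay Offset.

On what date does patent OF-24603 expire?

Earliest priority filing: 1 January 2006.
Base term: 1 January 2006 + 24 years → 1 January 2030.
Examination Delay Credit: +337 days → 4 December 2030.
Regulatory Review Extension: +1273 days → 30 May 2034.
Applicant Delay Offset: −229 days → 13 October 2033.

October 13, 2033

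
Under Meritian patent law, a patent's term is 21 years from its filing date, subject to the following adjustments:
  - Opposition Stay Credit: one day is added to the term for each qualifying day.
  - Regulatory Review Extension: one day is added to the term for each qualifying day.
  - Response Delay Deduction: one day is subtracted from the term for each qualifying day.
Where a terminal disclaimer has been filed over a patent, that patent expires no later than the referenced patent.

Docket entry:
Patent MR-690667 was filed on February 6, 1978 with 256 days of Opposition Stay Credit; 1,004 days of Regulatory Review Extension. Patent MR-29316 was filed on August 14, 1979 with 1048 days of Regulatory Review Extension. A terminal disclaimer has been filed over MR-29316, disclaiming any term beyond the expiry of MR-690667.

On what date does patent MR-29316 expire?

Natural term of MR-29316:
  Base: filing + 21 years → 14 August 2000.
  Regulatory Review Extension: +1048 days → 28 June 2003.
Expiry of referenced patent MR-690667:
  Base: filing + 21 years → 6 February 1999.
  Opposition Stay Credit: +256 days → 20 October 1999.
  Regulatory Review Extension: +1004 days → 20 July 2002.
Terminal disclaimer: MR-29316 expires on the earlier of 28 June 2003 and 20 July 2002.

July 20, 2002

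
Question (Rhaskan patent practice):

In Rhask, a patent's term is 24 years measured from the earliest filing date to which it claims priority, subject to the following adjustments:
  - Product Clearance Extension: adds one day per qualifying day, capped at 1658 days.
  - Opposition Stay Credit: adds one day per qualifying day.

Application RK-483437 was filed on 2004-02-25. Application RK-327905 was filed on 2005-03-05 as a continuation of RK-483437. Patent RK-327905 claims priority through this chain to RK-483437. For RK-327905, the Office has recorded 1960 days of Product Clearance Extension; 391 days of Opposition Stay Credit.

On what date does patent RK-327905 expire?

Earliest priority filing: 25 February 2004.
Base term: 25 February 2004 + 24 years → 25 February 2028.
Product Clearance Extension: 1960 days claimed exceeds the 1658-day cap, so +1658 days → 9 September 2032.
Opposition Stay Credit: +391 days → 5 October 2033.

October 5, 2033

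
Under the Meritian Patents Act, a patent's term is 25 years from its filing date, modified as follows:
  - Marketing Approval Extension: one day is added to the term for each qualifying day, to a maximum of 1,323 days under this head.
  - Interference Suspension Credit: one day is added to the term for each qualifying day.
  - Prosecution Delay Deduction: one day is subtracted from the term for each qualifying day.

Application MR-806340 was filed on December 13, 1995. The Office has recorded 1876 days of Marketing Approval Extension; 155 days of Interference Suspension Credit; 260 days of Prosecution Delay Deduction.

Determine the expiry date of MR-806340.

Base term: filing date + 25 years → 13 December 2020.
Marketing Approval Extension: 1876 days claimed exceeds the 1323-day cap, so +1323 days → 28 July 2024.
Interference Suspension Credit: +155 days → 30 December 2024.
Prosecution Delay Deduction: −260 days → 14 April 2024.

2024-04-14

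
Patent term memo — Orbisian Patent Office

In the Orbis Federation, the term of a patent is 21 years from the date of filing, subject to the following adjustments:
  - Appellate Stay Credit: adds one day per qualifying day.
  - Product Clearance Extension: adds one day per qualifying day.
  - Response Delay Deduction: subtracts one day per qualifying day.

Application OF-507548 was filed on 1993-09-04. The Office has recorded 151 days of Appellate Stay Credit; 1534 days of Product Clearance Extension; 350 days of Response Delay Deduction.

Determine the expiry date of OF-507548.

2018-05-01

Base term: filing date + 21 years → 4 September 2014.
Appellate Stay Credit: +151 days → 2 February 2015.
Product Clearance Extension: +1534 days → 16 April 2019.
Response Delay Deduction: −350 days → 1 May 2018.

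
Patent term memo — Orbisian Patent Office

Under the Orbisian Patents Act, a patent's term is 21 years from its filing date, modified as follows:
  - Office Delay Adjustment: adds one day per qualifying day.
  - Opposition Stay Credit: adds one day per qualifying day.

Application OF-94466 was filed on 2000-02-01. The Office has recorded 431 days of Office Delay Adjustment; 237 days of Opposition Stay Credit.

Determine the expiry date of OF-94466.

Base term: filing date + 21 years → 1 February 2021.
Office Delay Adjustment: +431 days → 8 April 2022.
Opposition Stay Credit: +237 days → 1 December 2022.

2022-12-01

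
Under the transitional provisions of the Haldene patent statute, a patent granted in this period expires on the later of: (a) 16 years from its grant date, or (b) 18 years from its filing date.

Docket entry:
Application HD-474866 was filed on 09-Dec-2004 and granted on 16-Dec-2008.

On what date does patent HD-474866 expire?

December 16, 2024

(a) grant + 16 years → 16 December 2024.
(b) filing + 18 years → 9 December 2022.
Later of the two: 16 December 2024.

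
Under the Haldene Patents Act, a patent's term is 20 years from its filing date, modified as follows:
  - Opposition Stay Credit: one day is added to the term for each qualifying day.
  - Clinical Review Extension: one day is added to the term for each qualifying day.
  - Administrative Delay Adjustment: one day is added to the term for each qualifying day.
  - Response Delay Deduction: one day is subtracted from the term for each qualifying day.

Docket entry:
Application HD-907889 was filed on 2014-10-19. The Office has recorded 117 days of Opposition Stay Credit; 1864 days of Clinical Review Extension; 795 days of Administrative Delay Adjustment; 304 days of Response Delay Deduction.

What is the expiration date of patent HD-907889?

July 26, 2041

Base term: filing date + 20 years → 19 October 2034.
Opposition Stay Credit: +117 days → 13 February 2035.
Clinical Review Extension: +1864 days → 22 March 2040.
Administrative Delay Adjustment: +795 days → 26 May 2042.
Response Delay Deduction: −304 days → 26 July 2041.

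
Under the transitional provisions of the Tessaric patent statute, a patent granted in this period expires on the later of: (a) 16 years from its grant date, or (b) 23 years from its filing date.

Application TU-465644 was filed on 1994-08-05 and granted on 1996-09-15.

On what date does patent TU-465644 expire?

2017-08-05

(a) grant + 16 years → 15 September 2012.
(b) filing + 23 years → 5 August 2017.
Later of the two: 5 August 2017.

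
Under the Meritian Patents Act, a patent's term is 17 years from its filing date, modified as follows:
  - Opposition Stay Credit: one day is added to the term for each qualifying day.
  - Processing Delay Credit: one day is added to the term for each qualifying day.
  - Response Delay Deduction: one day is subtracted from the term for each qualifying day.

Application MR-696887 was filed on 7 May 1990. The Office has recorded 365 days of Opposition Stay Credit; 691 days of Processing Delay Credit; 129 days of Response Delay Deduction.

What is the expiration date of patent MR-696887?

2009-11-19

Base term: filing date + 17 years → 7 May 2007.
Opposition Stay Credit: +365 days → 6 May 2008.
Processing Delay Credit: +691 days → 28 March 2010.
Response Delay Deduction: −129 days → 19 November 2009.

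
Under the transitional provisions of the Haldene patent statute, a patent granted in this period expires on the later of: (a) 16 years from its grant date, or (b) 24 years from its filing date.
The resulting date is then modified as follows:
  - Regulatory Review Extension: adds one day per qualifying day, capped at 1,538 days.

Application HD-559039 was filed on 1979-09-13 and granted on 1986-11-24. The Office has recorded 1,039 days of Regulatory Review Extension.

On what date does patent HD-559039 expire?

July 18, 2006

(a) grant + 16 years → 24 November 2002.
(b) filing + 24 years → 13 September 2003.
Later of the two: 13 September 2003.
Regulatory Review Extension: 1039 days (within the 1538-day cap) → +1039 days → 18 July 2006.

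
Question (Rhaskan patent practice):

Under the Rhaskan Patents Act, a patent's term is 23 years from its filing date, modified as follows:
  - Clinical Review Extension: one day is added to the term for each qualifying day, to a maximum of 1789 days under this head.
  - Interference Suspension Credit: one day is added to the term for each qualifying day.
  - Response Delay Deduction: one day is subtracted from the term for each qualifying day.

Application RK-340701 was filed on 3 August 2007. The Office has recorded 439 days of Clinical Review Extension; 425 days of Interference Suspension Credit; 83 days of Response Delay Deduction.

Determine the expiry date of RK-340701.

September 22, 2032

Base term: filing date + 23 years → 3 August 2030.
Clinical Review Extension: 439 days (within the 1789-day cap) → +439 days → 16 October 2031.
Interference Suspension Credit: +425 days → 14 December 2032.
Response Delay Deduction: −83 days → 22 September 2032.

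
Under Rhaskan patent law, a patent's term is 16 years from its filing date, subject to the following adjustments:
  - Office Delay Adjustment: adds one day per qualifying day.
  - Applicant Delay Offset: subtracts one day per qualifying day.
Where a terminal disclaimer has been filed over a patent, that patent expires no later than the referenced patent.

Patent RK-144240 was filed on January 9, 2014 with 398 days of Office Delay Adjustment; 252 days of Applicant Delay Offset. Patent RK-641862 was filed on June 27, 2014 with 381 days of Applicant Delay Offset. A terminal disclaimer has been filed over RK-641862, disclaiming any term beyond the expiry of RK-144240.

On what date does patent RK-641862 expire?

2029-06-11

Natural term of RK-641862:
  Base: filing + 16 years → 27 June 2030.
  Applicant Delay Offset: −381 days → 11 June 2029.
Expiry of referenced patent RK-144240:
  Base: filing + 16 years → 9 January 2030.
  Office Delay Adjustment: +398 days → 11 February 2031.
  Applicant Delay Offset: −252 days → 4 June 2030.
Terminal disclaimer: RK-641862 expires on the earlier of 11 June 2029 and 4 June 2030.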